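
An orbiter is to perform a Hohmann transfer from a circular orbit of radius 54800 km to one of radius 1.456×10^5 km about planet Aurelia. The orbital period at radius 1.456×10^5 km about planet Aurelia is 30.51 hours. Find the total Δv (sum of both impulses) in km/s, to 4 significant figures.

Δv = 4.959 km/s

From Kepler's third law T² = 4π²r³/μ at r = 1.456×10^5 km, T = 30.51 hours = 30.51 × 3600 s = 1.09836×10^5 s: μ = 4π²r³/T² = 1.01008×10^7 km³/s².
The Hohmann ellipse has a_t = (r₁ + r₂)/2 = 1.002×10^5 km.
Circular speed at r₁: v₁ = √(μ/r₁) = √(1.01008×10^7/54800) = 13.5765 km/s.
Transfer-orbit speed at r₁ (v² = μ(2/r − 1/a)): v_p = √[μ(2/r₁ − 1/a_t)] = 16.3657 km/s.
First burn Δv₁ = |v_p − v₁| = 2.7892 km/s.
At r₂, v₂ = √(μ/r₂) = 8.3291 km/s.
Transfer-orbit speed at r₂: v_a = √[μ(2/r₂ − 1/a_t)] = 6.1596 km/s.
Second burn Δv₂ = |v₂ − v_a| = 2.1695 km/s.
Total Δv = Δv₁ + Δv₂ = 4.959 km/s.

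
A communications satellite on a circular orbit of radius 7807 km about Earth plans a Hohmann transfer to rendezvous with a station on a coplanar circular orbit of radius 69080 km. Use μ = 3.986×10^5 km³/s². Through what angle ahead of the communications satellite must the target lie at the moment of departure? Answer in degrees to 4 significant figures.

φ = 105.3°

Semi-major axis of the transfer orbit: a_t = (7807 + 69080)/2 = 38443.5 km.
Transfer time t = π√(a_t³/μ) = 37510 s.
The target's mean motion on its circular orbit is ω₂ = √(μ/r₂³) = 3.477×10^-5 rad/s.
Angle swept by the target during transfer: ω₂·t = 1.3042 rad = 74.73°.
The communications satellite traverses 180° on the transfer ellipse, so the target must lead by 180° − 74.73° = 105.3°.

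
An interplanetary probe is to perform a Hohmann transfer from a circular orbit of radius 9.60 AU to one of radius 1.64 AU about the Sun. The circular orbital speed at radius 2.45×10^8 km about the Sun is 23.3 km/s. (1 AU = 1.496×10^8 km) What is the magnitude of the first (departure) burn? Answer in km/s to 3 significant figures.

Δv₁ = 4.42 km/s

From the circular-orbit relation v² = μ/r at r = 2.45×10^8 km: μ = v²r = (23.3)² × 2.45×10^8 = 1.33008×10^11 km³/s².
In km: r₁ = 9.60 × 1.496×10^8 = 1.43616×10^9 km; r₂ = 1.64 × 1.496×10^8 = 2.45344×10^8 km.
Transfer-ellipse semi-major axis a_t = (r₁ + r₂)/2 = (1.43616×10^9 + 2.45344×10^8)/2 = 8.40752×10^8 km.
Circular speed at r = 1.43616×10^9 km: v_c = √(μ/r) = 9.624 km/s.
Vis-viva on the transfer ellipse at r = 1.43616×10^9 km gives v_t = √[μ(2/r − 1/a_t)] = 5.199 km/s.
Δv₁ = |v_t − v_c| = |5.199 − 9.624| = 4.425 km/s.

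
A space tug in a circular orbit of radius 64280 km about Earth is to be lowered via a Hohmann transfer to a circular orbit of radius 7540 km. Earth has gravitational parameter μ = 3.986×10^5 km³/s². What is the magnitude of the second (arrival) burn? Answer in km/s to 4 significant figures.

Semi-major axis of the transfer orbit: a_t = (64280 + 7540)/2 = 35910 km.
On the circular orbit at r = 7540 km, v_c = √(μ/r) = 7.271 km/s.
Transfer-orbit speed at the same r (vis-viva, a = a_t): v_t = √[μ(2/r − 1/a_t)] = 9.728 km/s.
Δv₂ = |v_t − v_c| = |9.728 − 7.271| = 2.457 km/s.

Δv₂ = 2.457 km/s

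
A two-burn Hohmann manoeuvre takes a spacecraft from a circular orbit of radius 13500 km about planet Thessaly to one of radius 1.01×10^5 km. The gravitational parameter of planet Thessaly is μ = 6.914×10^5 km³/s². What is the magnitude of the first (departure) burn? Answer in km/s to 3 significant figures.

Δv₁ = 2.35 km/s

Semi-major axis of the transfer orbit: a_t = (13500 + 1.010×10^5)/2 = 57250 km.
Circular speed at r = 13500 km: v_c = √(μ/r) = 7.156 km/s.
Vis-viva on the transfer ellipse at r = 13500 km gives v_t = √[μ(2/r − 1/a_t)] = 9.505 km/s.
Δv₁ = |v_t − v_c| = |9.505 − 7.156| = 2.349 km/s.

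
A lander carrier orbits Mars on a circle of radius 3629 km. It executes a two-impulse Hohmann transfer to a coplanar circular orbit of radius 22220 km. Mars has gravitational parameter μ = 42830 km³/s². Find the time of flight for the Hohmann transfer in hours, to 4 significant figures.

t = 6.196 hours

Transfer-ellipse semi-major axis a_t = (r₁ + r₂)/2 = (3629 + 22220)/2 = 12924.5 km.
Half the transfer-orbit period gives t = π√(a_t³/μ) = 22305 s.
Converting: 22305 s ÷ 3600 s/hour = 6.196 hours.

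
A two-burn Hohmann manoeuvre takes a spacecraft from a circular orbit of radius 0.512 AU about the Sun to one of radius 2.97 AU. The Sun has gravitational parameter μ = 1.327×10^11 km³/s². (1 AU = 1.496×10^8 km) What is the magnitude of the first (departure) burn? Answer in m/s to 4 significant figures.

Δv₁ = 12740 m/s

In km: r₁ = 0.512 × 1.496×10^8 = 7.65952×10^7 km; r₂ = 2.97 × 1.496×10^8 = 4.44312×10^8 km.
Semi-major axis of the transfer orbit: a_t = (7.65952×10^7 + 4.44312×10^8)/2 = 2.604536×10^8 km.
On the circular orbit at r = 7.65952×10^7 km, v_c = √(μ/r) = 41.62 km/s.
Vis-viva on the transfer ellipse at r = 7.65952×10^7 km gives v_t = √[μ(2/r − 1/a_t)] = 54.36 km/s.
Δv₁ = |v_t − v_c| = |54.36 − 41.62| = 12.74 km/s.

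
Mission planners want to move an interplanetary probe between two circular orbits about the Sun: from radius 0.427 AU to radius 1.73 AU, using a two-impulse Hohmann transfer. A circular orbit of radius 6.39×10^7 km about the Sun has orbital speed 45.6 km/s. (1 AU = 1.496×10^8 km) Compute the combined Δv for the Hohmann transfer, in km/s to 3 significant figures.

Δv = 20.6 km/s

From the circular-orbit relation v² = μ/r at r = 6.39×10^7 km: μ = v²r = (45.6)² × 6.39×10^7 = 1.32871×10^11 km³/s².
In km: r₁ = 0.427 × 1.496×10^8 = 6.38792×10^7 km; r₂ = 1.73 × 1.496×10^8 = 2.58808×10^8 km.
Transfer-ellipse semi-major axis a_t = (r₁ + r₂)/2 = (6.38792×10^7 + 2.58808×10^8)/2 = 1.613436×10^8 km.
Circular speed at r₁: v₁ = √(μ/r₁) = √(1.32871×10^11/6.38792×10^7) = 45.607 km/s.
Transfer-orbit speed at r₁ (vis-viva equation): v_p = √[μ(2/r₁ − 1/a_t)] = 57.763 km/s.
First burn Δv₁ = |v_p − v₁| = 12.16 km/s.
At r₂, v₂ = √(μ/r₂) = 22.658 km/s.
Transfer-orbit speed at r₂: v_a = √[μ(2/r₂ − 1/a_t)] = 14.257 km/s.
Second burn Δv₂ = |v₂ − v_a| = 8.401 km/s.
Δv = Δv₁ + Δv₂ = 12.16 + 8.401 = 20.56 km/s.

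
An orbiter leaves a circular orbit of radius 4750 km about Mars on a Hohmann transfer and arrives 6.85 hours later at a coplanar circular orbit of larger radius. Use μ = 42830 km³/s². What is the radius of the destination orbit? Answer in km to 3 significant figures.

r₂ = 22900 km

Transfer time t = 6.85 hours = 24660 s, and t = π√(a_t³/μ).
So a_t = (μ t²/π²)^(1/3) = (42830 × (24660)² / π²)^(1/3) = 13819 km.
Since a_t = (r₁ + r₂)/2, r₂ = 2a_t − r₁ = 2×13819 − 4750 = 22888 km.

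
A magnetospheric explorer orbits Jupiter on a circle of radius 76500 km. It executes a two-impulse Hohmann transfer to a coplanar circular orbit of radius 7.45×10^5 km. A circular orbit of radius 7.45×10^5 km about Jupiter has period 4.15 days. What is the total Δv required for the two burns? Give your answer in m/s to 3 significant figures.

Δv = 21500 m/s

From Kepler's third law T² = 4π²r³/μ at r = 7.45×10^5 km, T = 4.15 days = 4.15 × 86400 s = 3.5856×10^5 s: μ = 4π²r³/T² = 1.26971×10^8 km³/s².
Transfer-ellipse semi-major axis a_t = (r₁ + r₂)/2 = (76500 + 7.450×10^5)/2 = 4.1075×10^5 km.
Circular speed at r₁: v₁ = √(μ/r₁) = √(1.26971×10^8/76500) = 40.74 km/s.
On the transfer ellipse at r₁, vis-viva gives v_p = √[μ(2/r₁ − 1/a_t)] = 54.87 km/s.
First burn Δv₁ = |v_p − v₁| = 14.13 km/s.
At r₂, v₂ = √(μ/r₂) = 13.055 km/s.
Transfer-orbit speed at r₂: v_a = √[μ(2/r₂ − 1/a_t)] = 5.6340 km/s.
Second burn Δv₂ = |v₂ − v_a| = 7.421 km/s.
Δv = Δv₁ + Δv₂ = 14.13 + 7.421 = 21.55 km/s.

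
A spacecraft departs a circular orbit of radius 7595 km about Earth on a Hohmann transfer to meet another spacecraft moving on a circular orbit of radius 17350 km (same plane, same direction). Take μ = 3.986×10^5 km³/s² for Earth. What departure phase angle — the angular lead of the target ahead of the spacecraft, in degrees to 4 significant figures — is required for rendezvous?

φ = 70.29°

Semi-major axis of the transfer orbit: a_t = (7595 + 17350)/2 = 12472.5 km.
The half-period of the transfer ellipse is t = π√(a_t³/μ) = 6931.2 s.
Target angular speed ω₂ = √(μ/r₂³) = 2.7626×10^-4 rad/s.
Angle swept by the target during transfer: ω₂·t = 1.9148 rad = 109.71°.
The spacecraft traverses 180° on the transfer ellipse, so the target must lead by 180° − 109.71° = 70.29°.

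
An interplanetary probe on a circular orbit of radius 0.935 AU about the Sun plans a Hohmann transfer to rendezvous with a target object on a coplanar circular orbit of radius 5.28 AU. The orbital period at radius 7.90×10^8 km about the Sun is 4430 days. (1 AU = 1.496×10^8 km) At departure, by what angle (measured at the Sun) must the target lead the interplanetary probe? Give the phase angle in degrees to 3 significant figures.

φ = 98.7°

From Kepler's third law T² = 4π²r³/μ at r = 7.90×10^8 km, T = 4430 days = 4430 × 86400 s = 3.82752×10^8 s: μ = 4π²r³/T² = 1.32864×10^11 km³/s².
In km: r₁ = 0.935 × 1.496×10^8 = 1.39876×10^8 km; r₂ = 5.28 × 1.496×10^8 = 7.89888×10^8 km.
Semi-major axis of the transfer orbit: a_t = (1.39876×10^8 + 7.89888×10^8)/2 = 4.64882×10^8 km.
The half-period of the transfer ellipse is t = π√(a_t³/μ) = 8.639×10^7 s.
The target's mean motion on its circular orbit is ω₂ = √(μ/r₂³) = 1.642×10^-8 rad/s.
Angle swept by the target during transfer: ω₂·t = 1.4185 rad = 81.27°.
The interplanetary probe traverses 180° on the transfer ellipse, so the target must lead by 180° − 81.27° = 98.7°.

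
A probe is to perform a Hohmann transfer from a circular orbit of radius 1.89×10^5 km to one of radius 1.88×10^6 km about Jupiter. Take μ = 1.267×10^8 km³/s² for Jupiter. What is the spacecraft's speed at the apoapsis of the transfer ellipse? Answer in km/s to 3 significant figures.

The Hohmann ellipse has a_t = (r₁ + r₂)/2 = 1.0345×10^6 km.
At apoapsis, r = 1.880×10^6 km.
From the vis-viva equation, v = √[μ(2/r − 1/a_t)] = 3.509 km/s.

v = 3.51 km/s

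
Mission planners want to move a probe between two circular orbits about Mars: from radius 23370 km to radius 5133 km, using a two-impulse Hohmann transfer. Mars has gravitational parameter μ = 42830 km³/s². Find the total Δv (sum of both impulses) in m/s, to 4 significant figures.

Δv = 1352 m/s

The Hohmann ellipse has a_t = (r₁ + r₂)/2 = 14251.5 km.
At r₁ the circular-orbit speed is v₁ = √(μ/r₁) = 1.3538 km/s.
Transfer-orbit speed at r₁ (vis-viva): v_a = √[μ(2/r₁ − 1/a_t)] = 0.81246 km/s.
First burn Δv₁ = |v_a − v₁| = 0.5413 km/s.
Circular speed at r₂: v₂ = √(μ/r₂) = 2.8886 km/s.
Transfer-orbit speed at r₂: v_p = √[μ(2/r₂ − 1/a_t)] = 3.6990 km/s.
Second burn Δv₂ = |v₂ − v_p| = 0.8104 km/s.
Total Δv = Δv₁ + Δv₂ = 1.352 km/s.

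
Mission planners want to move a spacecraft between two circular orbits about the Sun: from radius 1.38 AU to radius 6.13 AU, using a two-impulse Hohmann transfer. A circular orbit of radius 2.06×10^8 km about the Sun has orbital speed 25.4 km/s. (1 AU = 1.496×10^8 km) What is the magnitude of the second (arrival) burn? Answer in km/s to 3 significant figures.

Δv₂ = 4.74 km/s

From the circular-orbit relation v² = μ/r at r = 2.06×10^8 km: μ = v²r = (25.4)² × 2.06×10^8 = 1.32903×10^11 km³/s².
In km: r₁ = 1.38 × 1.496×10^8 = 2.06448×10^8 km; r₂ = 6.13 × 1.496×10^8 = 9.17048×10^8 km.
The Hohmann ellipse has a_t = (r₁ + r₂)/2 = 5.61748×10^8 km.
Circular speed at r = 9.17048×10^8 km: v_c = √(μ/r) = 12.038 km/s.
Vis-viva on the transfer ellipse at r = 9.17048×10^8 km gives v_t = √[μ(2/r − 1/a_t)] = 7.2980 km/s.
Δv₂ = |v_t − v_c| = |7.2980 − 12.038| = 4.740 km/s.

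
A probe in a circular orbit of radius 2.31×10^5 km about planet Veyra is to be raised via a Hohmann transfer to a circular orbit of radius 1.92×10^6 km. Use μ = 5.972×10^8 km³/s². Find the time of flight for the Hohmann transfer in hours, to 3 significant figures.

The Hohmann ellipse has a_t = (r₁ + r₂)/2 = 1.0755×10^6 km.
Transfer time t = π√(a_t³/μ) = π√((1.0755×10^6)³ / 5.972×10^8) = 1.434×10^5 s.
Converting: 1.434×10^5 s ÷ 3600 s/hour = 39.8 hours.

t = 39.8 hours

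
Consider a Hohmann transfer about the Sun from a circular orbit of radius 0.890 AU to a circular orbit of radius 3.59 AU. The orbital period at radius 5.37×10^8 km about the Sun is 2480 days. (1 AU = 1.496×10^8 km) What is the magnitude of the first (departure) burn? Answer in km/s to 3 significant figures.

From Kepler's third law T² = 4π²r³/μ at r = 5.37×10^8 km, T = 2480 days = 2480 × 86400 s = 2.14272×10^8 s: μ = 4π²r³/T² = 1.33153×10^11 km³/s².
In km: r₁ = 0.890 × 1.496×10^8 = 1.33144×10^8 km; r₂ = 3.59 × 1.496×10^8 = 5.37064×10^8 km.
Semi-major axis of the transfer orbit: a_t = (1.33144×10^8 + 5.37064×10^8)/2 = 3.35104×10^8 km.
Circular speed at r = 1.33144×10^8 km: v_c = √(μ/r) = 31.624 km/s.
Transfer-orbit speed at the same r (vis-viva, a = a_t): v_t = √[μ(2/r − 1/a_t)] = 40.035 km/s.
Δv₁ = |v_t − v_c| = |40.035 − 31.624| = 8.411 km/s.

Δv₁ = 8.41 km/s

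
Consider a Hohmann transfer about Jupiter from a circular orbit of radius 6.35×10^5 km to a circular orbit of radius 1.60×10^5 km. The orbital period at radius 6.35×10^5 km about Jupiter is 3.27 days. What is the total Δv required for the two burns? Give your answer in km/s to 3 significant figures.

From Kepler's third law T² = 4π²r³/μ at r = 6.35×10^5 km, T = 3.27 days = 3.27 × 86400 s = 2.82528×10^5 s: μ = 4π²r³/T² = 1.26636×10^8 km³/s².
Transfer-ellipse semi-major axis a_t = (r₁ + r₂)/2 = (6.350×10^5 + 1.600×10^5)/2 = 3.975×10^5 km.
Circular speed at r₁: v₁ = √(μ/r₁) = √(1.26636×10^8/6.350×10^5) = 14.1219 km/s.
Transfer-orbit speed at r₁ (v² = μ(2/r − 1/a)): v_a = √[μ(2/r₁ − 1/a_t)] = 8.95949 km/s.
First burn Δv₁ = |v_a − v₁| = 5.162 km/s.
At r₂, v₂ = √(μ/r₂) = 28.133 km/s.
Transfer-orbit speed at r₂: v_p = √[μ(2/r₂ − 1/a_t)] = 35.558 km/s.
Second burn Δv₂ = |v₂ − v_p| = 7.425 km/s.
Total Δv = Δv₁ + Δv₂ = 12.59 km/s.

Δv = 12.6 km/s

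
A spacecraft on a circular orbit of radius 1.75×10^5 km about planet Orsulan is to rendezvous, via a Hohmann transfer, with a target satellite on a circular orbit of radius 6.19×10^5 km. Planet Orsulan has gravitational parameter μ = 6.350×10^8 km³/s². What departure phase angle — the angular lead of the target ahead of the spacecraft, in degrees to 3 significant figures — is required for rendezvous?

Semi-major axis of the transfer orbit: a_t = (1.750×10^5 + 6.190×10^5)/2 = 3.970×10^5 km.
The half-period of the transfer ellipse is t = π√(a_t³/μ) = 31185 s.
Target angular speed ω₂ = √(μ/r₂³) = 5.1743×10^-5 rad/s.
Angle swept by the target during transfer: ω₂·t = 1.61361 rad = 92.453°.
The spacecraft traverses 180° on the transfer ellipse, so the target must lead by 180° − 92.453° = 87.5°.

φ = 87.5°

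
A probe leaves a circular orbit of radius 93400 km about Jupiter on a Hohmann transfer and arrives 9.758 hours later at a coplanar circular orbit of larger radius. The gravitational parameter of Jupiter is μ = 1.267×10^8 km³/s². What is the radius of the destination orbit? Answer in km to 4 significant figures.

Transfer time t = 9.758 hours = 35128.8 s, and t = π√(a_t³/μ).
So a_t = (μ t²/π²)^(1/3) = (1.267×10^8 × (35128.8)² / π²)^(1/3) = 2.5115×10^5 km.
Since a_t = (r₁ + r₂)/2, r₂ = 2a_t − r₁ = 2×2.5115×10^5 − 93400 = 4.089×10^5 km.

r₂ = 4.089×10^5 km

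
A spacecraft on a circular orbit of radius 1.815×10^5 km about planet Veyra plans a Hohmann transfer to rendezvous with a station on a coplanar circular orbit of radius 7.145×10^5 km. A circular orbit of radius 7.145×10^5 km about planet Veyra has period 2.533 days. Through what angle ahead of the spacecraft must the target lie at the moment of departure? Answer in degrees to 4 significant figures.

From Kepler's third law T² = 4π²r³/μ at r = 7.145×10^5 km, T = 2.533 days = 2.533 × 86400 s = 2.188512×10^5 s: μ = 4π²r³/T² = 3.00655×10^8 km³/s².
The Hohmann ellipse has a_t = (r₁ + r₂)/2 = 4.480×10^5 km.
The half-period of the transfer ellipse is t = π√(a_t³/μ) = 54330 s.
The target's mean motion on its circular orbit is ω₂ = √(μ/r₂³) = 2.871×10^-5 rad/s.
Angle swept by the target during transfer: ω₂·t = 1.5598 rad = 89.37°.
Arrival is 180° from departure on the ellipse, so φ = 180° − 89.37° = 90.63°.

φ = 90.63°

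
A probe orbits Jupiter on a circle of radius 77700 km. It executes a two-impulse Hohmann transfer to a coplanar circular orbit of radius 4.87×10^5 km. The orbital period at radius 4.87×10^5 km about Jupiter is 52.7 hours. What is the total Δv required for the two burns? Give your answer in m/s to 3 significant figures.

Δv = 20300 m/s

From Kepler's third law T² = 4π²r³/μ at r = 4.87×10^5 km, T = 52.7 hours = 52.7 × 3600 s = 1.8972×10^5 s: μ = 4π²r³/T² = 1.26684×10^8 km³/s².
Transfer-ellipse semi-major axis a_t = (r₁ + r₂)/2 = (77700 + 4.870×10^5)/2 = 2.8235×10^5 km.
Circular speed at r₁: v₁ = √(μ/r₁) = √(1.26684×10^8/77700) = 40.38 km/s.
Transfer-orbit speed at r₁ (v² = μ(2/r − 1/a)): v_p = √[μ(2/r₁ − 1/a_t)] = 53.03 km/s.
First burn Δv₁ = |v_p − v₁| = 12.65 km/s.
At r₂, v₂ = √(μ/r₂) = 16.129 km/s.
Transfer-orbit speed at r₂: v_a = √[μ(2/r₂ − 1/a_t)] = 8.4608 km/s.
Second burn Δv₂ = |v₂ − v_a| = 7.668 km/s.
Total Δv = Δv₁ + Δv₂ = 20.32 km/s.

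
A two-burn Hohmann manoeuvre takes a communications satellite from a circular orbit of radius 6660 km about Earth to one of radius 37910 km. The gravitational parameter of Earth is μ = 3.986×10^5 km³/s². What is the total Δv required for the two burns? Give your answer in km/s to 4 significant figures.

Δv = 3.824 km/s

Semi-major axis of the transfer orbit: a_t = (6660 + 37910)/2 = 22285 km.
Circular speed at r₁: v₁ = √(μ/r₁) = √(3.986×10^5/6660) = 7.736 km/s.
Transfer-orbit speed at r₁ (vis-viva equation): v_p = √[μ(2/r₁ − 1/a_t)] = 10.09 km/s.
First burn Δv₁ = |v_p − v₁| = 2.354 km/s.
Circular speed at r₂: v₂ = √(μ/r₂) = 3.243 km/s.
Transfer-orbit speed at r₂: v_a = √[μ(2/r₂ − 1/a_t)] = 1.773 km/s.
Second burn Δv₂ = |v₂ − v_a| = 1.470 km/s.
Total Δv = Δv₁ + Δv₂ = 3.824 km/s.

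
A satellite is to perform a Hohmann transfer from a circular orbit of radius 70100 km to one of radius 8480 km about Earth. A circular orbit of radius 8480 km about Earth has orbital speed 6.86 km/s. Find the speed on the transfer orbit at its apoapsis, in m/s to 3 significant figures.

v = 1110 m/s

From the circular-orbit relation v² = μ/r at r = 8480 km: μ = v²r = (6.86)² × 8480 = 3.99065×10^5 km³/s².
Semi-major axis of the transfer orbit: a_t = (70100 + 8480)/2 = 39290 km.
At apoapsis, r = 70100 km.
Applying v² = μ(2/r − 1/a_t): v = 1.108 km/s.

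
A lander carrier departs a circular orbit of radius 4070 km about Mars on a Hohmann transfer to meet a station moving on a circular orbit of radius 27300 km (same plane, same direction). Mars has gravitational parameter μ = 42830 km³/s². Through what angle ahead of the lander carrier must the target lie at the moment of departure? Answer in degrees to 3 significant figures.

Semi-major axis of the transfer orbit: a_t = (4070 + 27300)/2 = 15685 km.
Transfer time t = π√(a_t³/μ) = 29820 s.
Target angular speed ω₂ = √(μ/r₂³) = 4.588×10^-5 rad/s.
Angle swept by the target during transfer: ω₂·t = 1.3681 rad = 78.39°.
Arrival is 180° from departure on the ellipse, so φ = 180° − 78.39° = 102°.

φ = 102°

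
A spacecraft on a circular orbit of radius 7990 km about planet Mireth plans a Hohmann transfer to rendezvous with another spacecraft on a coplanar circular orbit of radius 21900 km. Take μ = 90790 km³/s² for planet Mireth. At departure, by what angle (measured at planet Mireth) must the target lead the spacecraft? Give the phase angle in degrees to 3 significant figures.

Semi-major axis of the transfer orbit: a_t = (7990 + 21900)/2 = 14945 km.
Transfer time t = π√(a_t³/μ) = 19050 s.
The target's mean motion on its circular orbit is ω₂ = √(μ/r₂³) = 9.297×10^-5 rad/s.
Angle swept by the target during transfer: ω₂·t = 1.771 rad = 101.5°.
The spacecraft traverses 180° on the transfer ellipse, so the target must lead by 180° − 101.5° = 78.5°.

φ = 78.5°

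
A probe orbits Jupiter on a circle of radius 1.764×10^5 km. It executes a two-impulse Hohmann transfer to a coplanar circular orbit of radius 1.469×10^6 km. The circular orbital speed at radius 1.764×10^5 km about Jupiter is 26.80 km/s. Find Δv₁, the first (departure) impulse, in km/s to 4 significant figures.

Δv₁ = 9.012 km/s

From the circular-orbit relation v² = μ/r at r = 1.764×10^5 km: μ = v²r = (26.80)² × 1.764×10^5 = 1.26698×10^8 km³/s².
Transfer-ellipse semi-major axis a_t = (r₁ + r₂)/2 = (1.764×10^5 + 1.469×10^6)/2 = 8.227×10^5 km.
Circular speed at r = 1.764×10^5 km: v_c = √(μ/r) = 26.800 km/s.
Transfer-orbit speed at the same r (vis-viva, a = a_t): v_t = √[μ(2/r − 1/a_t)] = 35.812 km/s.
Δv₁ = |v_t − v_c| = |35.812 − 26.800| = 9.012 km/s.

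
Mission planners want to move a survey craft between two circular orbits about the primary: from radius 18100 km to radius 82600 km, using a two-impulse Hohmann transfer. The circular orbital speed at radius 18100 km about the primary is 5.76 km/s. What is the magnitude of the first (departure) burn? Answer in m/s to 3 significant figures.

Δv₁ = 1620 m/s

From the circular-orbit relation v² = μ/r at r = 18100 km: μ = v²r = (5.76)² × 18100 = 6.00515×10^5 km³/s².
Semi-major axis of the transfer orbit: a_t = (18100 + 82600)/2 = 50350 km.
Circular speed at r = 18100 km: v_c = √(μ/r) = 5.760 km/s.
Vis-viva on the transfer ellipse at r = 18100 km gives v_t = √[μ(2/r − 1/a_t)] = 7.378 km/s.
Δv₁ = |v_t − v_c| = |7.378 − 5.760| = 1.618 km/s.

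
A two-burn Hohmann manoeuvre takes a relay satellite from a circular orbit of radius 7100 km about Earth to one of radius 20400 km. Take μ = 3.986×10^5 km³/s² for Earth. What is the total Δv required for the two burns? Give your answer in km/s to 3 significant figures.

Δv = 2.88 km/s

Transfer-ellipse semi-major axis a_t = (r₁ + r₂)/2 = (7100 + 20400)/2 = 13750 km.
Circular speed at r₁: v₁ = √(μ/r₁) = √(3.986×10^5/7100) = 7.4927 km/s.
On the transfer ellipse at r₁, vis-viva gives v_p = √[μ(2/r₁ − 1/a_t)] = 9.1265 km/s.
First burn Δv₁ = |v_p − v₁| = 1.634 km/s.
At r₂, v₂ = √(μ/r₂) = 4.420 km/s.
Transfer-orbit speed at r₂: v_a = √[μ(2/r₂ − 1/a_t)] = 3.176 km/s.
Second burn Δv₂ = |v₂ − v_a| = 1.244 km/s.
Total Δv = Δv₁ + Δv₂ = 2.878 km/s.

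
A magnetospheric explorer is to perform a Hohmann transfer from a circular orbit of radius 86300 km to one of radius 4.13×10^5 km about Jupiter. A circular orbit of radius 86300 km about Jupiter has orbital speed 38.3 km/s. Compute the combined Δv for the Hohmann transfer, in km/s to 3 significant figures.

Δv = 18.2 km/s

From the circular-orbit relation v² = μ/r at r = 86300 km: μ = v²r = (38.3)² × 86300 = 1.26593×10^8 km³/s².
Transfer-ellipse semi-major axis a_t = (r₁ + r₂)/2 = (86300 + 4.130×10^5)/2 = 2.4965×10^5 km.
Circular speed at r₁: v₁ = √(μ/r₁) = √(1.26593×10^8/86300) = 38.300 km/s.
Transfer-orbit speed at r₁ (v² = μ(2/r − 1/a)): v_p = √[μ(2/r₁ − 1/a_t)] = 49.262 km/s.
First burn Δv₁ = |v_p − v₁| = 10.962 km/s.
Circular speed at r₂: v₂ = √(μ/r₂) = 17.5077 km/s.
Transfer-orbit speed at r₂: v_a = √[μ(2/r₂ − 1/a_t)] = 10.2936 km/s.
Second burn Δv₂ = |v₂ − v_a| = 7.2141 km/s.
Δv = Δv₁ + Δv₂ = 10.962 + 7.2141 = 18.18 km/s.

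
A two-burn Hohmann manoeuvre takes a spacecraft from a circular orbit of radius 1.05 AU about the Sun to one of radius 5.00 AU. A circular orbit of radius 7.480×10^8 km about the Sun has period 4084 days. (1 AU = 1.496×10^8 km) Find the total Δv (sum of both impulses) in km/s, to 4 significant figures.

From Kepler's third law T² = 4π²r³/μ at r = 7.480×10^8 km, T = 4084 days = 4084 × 86400 s = 3.528576×10^8 s: μ = 4π²r³/T² = 1.32698×10^11 km³/s².
In km: r₁ = 1.05 × 1.496×10^8 = 1.5708×10^8 km; r₂ = 5.00 × 1.496×10^8 = 7.480×10^8 km.
The Hohmann ellipse has a_t = (r₁ + r₂)/2 = 4.5254×10^8 km.
At r₁ the circular-orbit speed is v₁ = √(μ/r₁) = 29.06513 km/s.
Transfer-orbit speed at r₁ (vis-viva): v_p = √[μ(2/r₁ − 1/a_t)] = 37.36755 km/s.
First burn Δv₁ = |v_p − v₁| = 8.302 km/s.
Circular speed at r₂: v₂ = √(μ/r₂) = 13.319 km/s.
Transfer-orbit speed at r₂: v_a = √[μ(2/r₂ − 1/a_t)] = 7.8472 km/s.
Second burn Δv₂ = |v₂ − v_a| = 5.472 km/s.
Total Δv = Δv₁ + Δv₂ = 13.77 km/s.

Δv = 13.77 km/s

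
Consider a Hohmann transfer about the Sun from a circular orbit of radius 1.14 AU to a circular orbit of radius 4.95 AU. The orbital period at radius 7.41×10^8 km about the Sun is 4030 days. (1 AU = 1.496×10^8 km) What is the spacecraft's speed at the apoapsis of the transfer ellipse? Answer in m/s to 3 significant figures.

From Kepler's third law T² = 4π²r³/μ at r = 7.41×10^8 km, T = 4030 days = 4030 × 86400 s = 3.48192×10^8 s: μ = 4π²r³/T² = 1.32488×10^11 km³/s².
In km: r₁ = 1.14 × 1.496×10^8 = 1.70544×10^8 km; r₂ = 4.95 × 1.496×10^8 = 7.4052×10^8 km.
Semi-major axis of the transfer orbit: a_t = (1.70544×10^8 + 7.4052×10^8)/2 = 4.55532×10^8 km.
The apoapsis of the transfer ellipse is at r = 7.4052×10^8 km.
Vis-viva: v = √[μ(2/r − 1/a_t)] = √[1.32488×10^11 × (2/7.4052×10^8 − 1/4.55532×10^8)] = 8.184 km/s.

v = 8180 m/s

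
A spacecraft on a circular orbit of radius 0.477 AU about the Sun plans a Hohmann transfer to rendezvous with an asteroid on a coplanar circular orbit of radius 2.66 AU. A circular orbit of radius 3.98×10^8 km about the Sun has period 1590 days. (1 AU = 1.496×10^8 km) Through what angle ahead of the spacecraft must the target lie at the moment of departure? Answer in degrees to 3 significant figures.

From Kepler's third law T² = 4π²r³/μ at r = 3.98×10^8 km, T = 1590 days = 1590 × 86400 s = 1.37376×10^8 s: μ = 4π²r³/T² = 1.31883×10^11 km³/s².
In km: r₁ = 0.477 × 1.496×10^8 = 7.13592×10^7 km; r₂ = 2.66 × 1.496×10^8 = 3.97936×10^8 km.
Semi-major axis of the transfer orbit: a_t = (7.13592×10^7 + 3.97936×10^8)/2 = 2.346476×10^8 km.
Transfer time t = π√(a_t³/μ) = 3.1094×10^7 s.
Target angular speed ω₂ = √(μ/r₂³) = 4.5748×10^-8 rad/s.
Angle swept by the target during transfer: ω₂·t = 1.4225 rad = 81.50°.
The spacecraft traverses 180° on the transfer ellipse, so the target must lead by 180° − 81.50° = 98.5°.

φ = 98.5°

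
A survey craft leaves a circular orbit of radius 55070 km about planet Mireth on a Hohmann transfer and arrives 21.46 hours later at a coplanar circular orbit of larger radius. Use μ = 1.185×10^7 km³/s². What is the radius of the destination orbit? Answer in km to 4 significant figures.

r₂ = 3.305×10^5 km

Transfer time t = 21.46 hours = 77256 s, and t = π√(a_t³/μ).
So a_t = (μ t²/π²)^(1/3) = (1.185×10^7 × (77256)² / π²)^(1/3) = 1.9279×10^5 km.
Since a_t = (r₁ + r₂)/2, r₂ = 2a_t − r₁ = 2×1.9279×10^5 − 55070 = 3.3051×10^5 km.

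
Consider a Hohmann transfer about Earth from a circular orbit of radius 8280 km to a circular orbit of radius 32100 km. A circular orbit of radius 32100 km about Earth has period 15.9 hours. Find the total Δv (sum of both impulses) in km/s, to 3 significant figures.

Δv = 3.08 km/s

From Kepler's third law T² = 4π²r³/μ at r = 32100 km, T = 15.9 hours = 15.9 × 3600 s = 57240 s: μ = 4π²r³/T² = 3.98543×10^5 km³/s².
The Hohmann ellipse has a_t = (r₁ + r₂)/2 = 20190 km.
Circular speed at r₁: v₁ = √(μ/r₁) = √(3.98543×10^5/8280) = 6.938 km/s.
On the transfer ellipse at r₁, vis-viva equation gives v_p = √[μ(2/r₁ − 1/a_t)] = 8.748 km/s.
First burn Δv₁ = |v_p − v₁| = 1.810 km/s.
Circular speed at r₂: v₂ = √(μ/r₂) = 3.5236 km/s.
Transfer-orbit speed at r₂: v_a = √[μ(2/r₂ − 1/a_t)] = 2.2565 km/s.
Second burn Δv₂ = |v₂ − v_a| = 1.267 km/s.
Δv = Δv₁ + Δv₂ = 1.810 + 1.267 = 3.077 km/s.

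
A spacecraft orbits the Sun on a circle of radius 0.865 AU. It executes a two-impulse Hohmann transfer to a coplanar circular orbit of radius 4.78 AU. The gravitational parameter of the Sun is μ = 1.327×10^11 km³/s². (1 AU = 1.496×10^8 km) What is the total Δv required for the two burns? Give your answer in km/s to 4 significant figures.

Δv = 15.73 km/s

In km: r₁ = 0.865 × 1.496×10^8 = 1.29404×10^8 km; r₂ = 4.78 × 1.496×10^8 = 7.15088×10^8 km.
Transfer-ellipse semi-major axis a_t = (r₁ + r₂)/2 = (1.29404×10^8 + 7.15088×10^8)/2 = 4.22246×10^8 km.
Circular speed at r₁: v₁ = √(μ/r₁) = √(1.327×10^11/1.29404×10^8) = 32.02 km/s.
Transfer-orbit speed at r₁ (v² = μ(2/r − 1/a)): v_p = √[μ(2/r₁ − 1/a_t)] = 41.67 km/s.
First burn Δv₁ = |v_p − v₁| = 9.650 km/s.
Circular speed at r₂: v₂ = √(μ/r₂) = 13.622 km/s.
Transfer-orbit speed at r₂: v_a = √[μ(2/r₂ − 1/a_t)] = 7.5413 km/s.
Second burn Δv₂ = |v₂ − v_a| = 6.081 km/s.
Δv = Δv₁ + Δv₂ = 9.650 + 6.081 = 15.73 km/s.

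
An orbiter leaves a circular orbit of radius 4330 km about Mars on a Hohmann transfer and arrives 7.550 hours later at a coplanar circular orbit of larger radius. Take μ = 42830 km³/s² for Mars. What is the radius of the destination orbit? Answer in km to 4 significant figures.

Transfer time t = 7.550 hours = 27180 s, and t = π√(a_t³/μ).
So a_t = (μ t²/π²)^(1/3) = (42830 × (27180)² / π²)^(1/3) = 14745 km.
Since a_t = (r₁ + r₂)/2, r₂ = 2a_t − r₁ = 2×14745 − 4330 = 25160 km.

r₂ = 25160 km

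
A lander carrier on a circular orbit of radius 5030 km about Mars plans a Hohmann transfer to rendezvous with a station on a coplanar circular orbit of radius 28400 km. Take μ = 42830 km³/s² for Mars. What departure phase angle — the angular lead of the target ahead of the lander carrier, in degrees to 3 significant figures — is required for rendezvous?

The Hohmann ellipse has a_t = (r₁ + r₂)/2 = 16715 km.
The half-period of the transfer ellipse is t = π√(a_t³/μ) = 32805 s.
The target's mean motion on its circular orbit is ω₂ = √(μ/r₂³) = 4.3241×10^-5 rad/s.
Angle swept by the target during transfer: ω₂·t = 1.4185 rad = 81.27°.
The lander carrier traverses 180° on the transfer ellipse, so the target must lead by 180° − 81.27° = 98.7°.

φ = 98.7°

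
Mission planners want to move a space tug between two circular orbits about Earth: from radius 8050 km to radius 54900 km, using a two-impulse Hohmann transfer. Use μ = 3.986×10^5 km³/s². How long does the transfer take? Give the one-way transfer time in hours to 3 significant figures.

t = 7.72 hours

The Hohmann ellipse has a_t = (r₁ + r₂)/2 = 31475 km.
Half the transfer-orbit period gives t = π√(a_t³/μ) = 27790 s.
Converting: 27790 s ÷ 3600 s/hour = 7.72 hours.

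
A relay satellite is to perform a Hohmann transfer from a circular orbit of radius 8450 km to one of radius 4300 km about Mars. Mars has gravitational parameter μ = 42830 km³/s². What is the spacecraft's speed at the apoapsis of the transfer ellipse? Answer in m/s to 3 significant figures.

v = 1850 m/s

The Hohmann ellipse has a_t = (r₁ + r₂)/2 = 6375 km.
The apoapsis of the transfer ellipse is at r = 8450 km.
Vis-viva: v = √[μ(2/r − 1/a_t)] = √[42830 × (2/8450 − 1/6375)] = 1.849 km/s.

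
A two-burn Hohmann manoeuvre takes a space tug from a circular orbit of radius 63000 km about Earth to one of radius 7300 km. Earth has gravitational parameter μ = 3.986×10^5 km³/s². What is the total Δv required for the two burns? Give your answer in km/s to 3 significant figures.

The Hohmann ellipse has a_t = (r₁ + r₂)/2 = 35150 km.
Circular speed at r₁: v₁ = √(μ/r₁) = √(3.986×10^5/63000) = 2.515 km/s.
Transfer-orbit speed at r₁ (vis-viva equation): v_a = √[μ(2/r₁ − 1/a_t)] = 1.146 km/s.
First burn Δv₁ = |v_a − v₁| = 1.369 km/s.
Circular speed at r₂: v₂ = √(μ/r₂) = 7.3894 km/s.
Transfer-orbit speed at r₂: v_p = √[μ(2/r₂ − 1/a_t)] = 9.8927 km/s.
Second burn Δv₂ = |v₂ − v_p| = 2.503 km/s.
Δv = Δv₁ + Δv₂ = 1.369 + 2.503 = 3.872 km/s.

Δv = 3.87 km/s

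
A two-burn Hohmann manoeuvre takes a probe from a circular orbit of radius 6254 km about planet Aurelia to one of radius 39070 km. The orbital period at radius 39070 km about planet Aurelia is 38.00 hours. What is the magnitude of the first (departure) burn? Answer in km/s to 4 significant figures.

From Kepler's third law T² = 4π²r³/μ at r = 39070 km, T = 38.00 hours = 38.00 × 3600 s = 1.368×10^5 s: μ = 4π²r³/T² = 1.25811×10^5 km³/s².
Semi-major axis of the transfer orbit: a_t = (6254 + 39070)/2 = 22662 km.
On the circular orbit at r = 6254 km, v_c = √(μ/r) = 4.485 km/s.
Transfer-orbit speed at the same r (vis-viva, a = a_t): v_t = √[μ(2/r − 1/a_t)] = 5.889 km/s.
Δv₁ = |v_t − v_c| = |5.889 − 4.485| = 1.404 km/s.

Δv₁ = 1.404 km/s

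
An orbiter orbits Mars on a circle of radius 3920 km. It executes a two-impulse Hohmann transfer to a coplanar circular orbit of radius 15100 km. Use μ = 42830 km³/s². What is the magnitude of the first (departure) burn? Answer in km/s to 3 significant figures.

Δv₁ = 0.860 km/s

Transfer-ellipse semi-major axis a_t = (r₁ + r₂)/2 = (3920 + 15100)/2 = 9510 km.
Circular speed at r = 3920 km: v_c = √(μ/r) = 3.30545 km/s.
Vis-viva on the transfer ellipse at r = 3920 km gives v_t = √[μ(2/r − 1/a_t)] = 4.16514 km/s.
Δv₁ = |v_t − v_c| = |4.16514 − 3.30545| = 0.8597 km/s.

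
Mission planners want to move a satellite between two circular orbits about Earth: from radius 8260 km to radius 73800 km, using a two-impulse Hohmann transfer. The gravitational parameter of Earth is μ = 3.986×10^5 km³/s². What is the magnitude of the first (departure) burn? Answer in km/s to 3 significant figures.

The Hohmann ellipse has a_t = (r₁ + r₂)/2 = 41030 km.
Circular speed at r = 8260 km: v_c = √(μ/r) = 6.947 km/s.
Vis-viva on the transfer ellipse at r = 8260 km gives v_t = √[μ(2/r − 1/a_t)] = 9.317 km/s.
Δv₁ = |v_t − v_c| = |9.317 − 6.947| = 2.370 km/s.

Δv₁ = 2.37 km/s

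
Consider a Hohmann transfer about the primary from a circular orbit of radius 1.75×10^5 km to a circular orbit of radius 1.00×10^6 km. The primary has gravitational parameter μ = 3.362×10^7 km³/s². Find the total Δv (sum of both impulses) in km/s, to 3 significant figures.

Δv = 6.86 km/s

The Hohmann ellipse has a_t = (r₁ + r₂)/2 = 5.875×10^5 km.
At r₁ the circular-orbit speed is v₁ = √(μ/r₁) = 13.8605 km/s.
Transfer-orbit speed at r₁ (vis-viva equation): v_p = √[μ(2/r₁ − 1/a_t)] = 18.0832 km/s.
First burn Δv₁ = |v_p − v₁| = 4.2227 km/s.
Circular speed at r₂: v₂ = √(μ/r₂) = 5.7983 km/s.
Transfer-orbit speed at r₂: v_a = √[μ(2/r₂ − 1/a_t)] = 3.1646 km/s.
Second burn Δv₂ = |v₂ − v_a| = 2.6337 km/s.
Δv = Δv₁ + Δv₂ = 4.2227 + 2.6337 = 6.856 km/s.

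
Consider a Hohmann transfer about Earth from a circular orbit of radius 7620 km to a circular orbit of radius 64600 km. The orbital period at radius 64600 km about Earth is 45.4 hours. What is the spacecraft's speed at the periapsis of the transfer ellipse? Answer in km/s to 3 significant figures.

From Kepler's third law T² = 4π²r³/μ at r = 64600 km, T = 45.4 hours = 45.4 × 3600 s = 1.6344×10^5 s: μ = 4π²r³/T² = 3.98419×10^5 km³/s².
Transfer-ellipse semi-major axis a_t = (r₁ + r₂)/2 = (7620 + 64600)/2 = 36110 km.
The periapsis of the transfer ellipse is at r = 7620 km.
From the vis-viva equation, v = √[μ(2/r − 1/a_t)] = 9.672 km/s.

v = 9.67 km/s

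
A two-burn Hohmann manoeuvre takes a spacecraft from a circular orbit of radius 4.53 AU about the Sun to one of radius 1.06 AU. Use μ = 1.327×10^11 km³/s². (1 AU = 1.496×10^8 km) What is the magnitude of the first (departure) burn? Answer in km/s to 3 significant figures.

In km: r₁ = 4.53 × 1.496×10^8 = 6.77688×10^8 km; r₂ = 1.06 × 1.496×10^8 = 1.58576×10^8 km.
The Hohmann ellipse has a_t = (r₁ + r₂)/2 = 4.18132×10^8 km.
Circular speed at r = 6.77688×10^8 km: v_c = √(μ/r) = 13.9933 km/s.
Vis-viva on the transfer ellipse at r = 6.77688×10^8 km gives v_t = √[μ(2/r − 1/a_t)] = 8.61753 km/s.
Δv₁ = |v_t − v_c| = |8.61753 − 13.9933| = 5.376 km/s.

Δv₁ = 5.38 km/s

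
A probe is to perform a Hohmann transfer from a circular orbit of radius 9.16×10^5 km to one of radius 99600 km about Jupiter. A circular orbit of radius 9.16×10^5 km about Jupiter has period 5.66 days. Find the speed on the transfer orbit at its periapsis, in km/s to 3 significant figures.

From Kepler's third law T² = 4π²r³/μ at r = 9.16×10^5 km, T = 5.66 days = 5.66 × 86400 s = 4.89024×10^5 s: μ = 4π²r³/T² = 1.26878×10^8 km³/s².
Semi-major axis of the transfer orbit: a_t = (9.160×10^5 + 99600)/2 = 5.078×10^5 km.
The periapsis of the transfer ellipse is at r = 99600 km.
Vis-viva: v = √[μ(2/r − 1/a_t)] = √[1.26878×10^8 × (2/99600 − 1/5.078×10^5)] = 47.94 km/s.

v = 47.9 km/s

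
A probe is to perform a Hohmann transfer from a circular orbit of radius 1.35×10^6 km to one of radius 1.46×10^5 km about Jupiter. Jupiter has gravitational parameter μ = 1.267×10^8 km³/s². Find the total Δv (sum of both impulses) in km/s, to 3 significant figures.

Δv = 15.5 km/s

Semi-major axis of the transfer orbit: a_t = (1.350×10^6 + 1.460×10^5)/2 = 7.480×10^5 km.
At r₁ the circular-orbit speed is v₁ = √(μ/r₁) = 9.6877 km/s.
On the transfer ellipse at r₁, vis-viva equation gives v_a = √[μ(2/r₁ − 1/a_t)] = 4.2800 km/s.
First burn Δv₁ = |v_a − v₁| = 5.4077 km/s.
Circular speed at r₂: v₂ = √(μ/r₂) = 29.459 km/s.
Transfer-orbit speed at r₂: v_p = √[μ(2/r₂ − 1/a_t)] = 39.576 km/s.
Second burn Δv₂ = |v₂ − v_p| = 10.117 km/s.
Δv = Δv₁ + Δv₂ = 5.4077 + 10.117 = 15.52 km/s.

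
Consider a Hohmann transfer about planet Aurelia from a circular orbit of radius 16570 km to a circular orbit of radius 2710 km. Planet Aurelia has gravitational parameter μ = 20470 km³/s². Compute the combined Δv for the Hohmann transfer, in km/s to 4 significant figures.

The Hohmann ellipse has a_t = (r₁ + r₂)/2 = 9640 km.
At r₁ the circular-orbit speed is v₁ = √(μ/r₁) = 1.1115 km/s.
Transfer-orbit speed at r₁ (vis-viva): v_a = √[μ(2/r₁ − 1/a_t)] = 0.58931 km/s.
First burn Δv₁ = |v_a − v₁| = 0.5222 km/s.
Circular speed at r₂: v₂ = √(μ/r₂) = 2.7484 km/s.
Transfer-orbit speed at r₂: v_p = √[μ(2/r₂ − 1/a_t)] = 3.6033 km/s.
Second burn Δv₂ = |v₂ − v_p| = 0.8549 km/s.
Total Δv = Δv₁ + Δv₂ = 1.377 km/s.

Δv = 1.377 km/s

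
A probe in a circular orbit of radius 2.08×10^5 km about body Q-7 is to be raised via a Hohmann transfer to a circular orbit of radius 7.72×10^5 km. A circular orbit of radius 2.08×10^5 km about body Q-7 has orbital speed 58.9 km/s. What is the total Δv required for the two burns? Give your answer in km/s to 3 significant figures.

Δv = 25.7 km/s

From the circular-orbit relation v² = μ/r at r = 2.08×10^5 km: μ = v²r = (58.9)² × 2.08×10^5 = 7.21596×10^8 km³/s².
Semi-major axis of the transfer orbit: a_t = (2.080×10^5 + 7.720×10^5)/2 = 4.900×10^5 km.
At r₁ the circular-orbit speed is v₁ = √(μ/r₁) = 58.90 km/s.
On the transfer ellipse at r₁, vis-viva equation gives v_p = √[μ(2/r₁ − 1/a_t)] = 73.93 km/s.
First burn Δv₁ = |v_p − v₁| = 15.03 km/s.
At r₂, v₂ = √(μ/r₂) = 30.57 km/s.
Transfer-orbit speed at r₂: v_a = √[μ(2/r₂ − 1/a_t)] = 19.92 km/s.
Second burn Δv₂ = |v₂ − v_a| = 10.65 km/s.
Δv = Δv₁ + Δv₂ = 15.03 + 10.65 = 25.68 km/s.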